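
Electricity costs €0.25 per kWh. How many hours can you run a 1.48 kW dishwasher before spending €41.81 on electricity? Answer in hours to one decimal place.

113.0 h

Energy available = €41.81 ÷ €0.25/kWh = 167.24 kWh
Hours = 167.24 kWh ÷ 1.48 kW = 113.0 h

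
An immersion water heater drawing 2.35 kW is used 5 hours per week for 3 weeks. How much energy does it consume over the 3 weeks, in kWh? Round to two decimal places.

35.25 kWh

Runtime = 5 h/week × 3 weeks = 15 h
Energy = 2.35 kW × 15 h = 35.25 kWh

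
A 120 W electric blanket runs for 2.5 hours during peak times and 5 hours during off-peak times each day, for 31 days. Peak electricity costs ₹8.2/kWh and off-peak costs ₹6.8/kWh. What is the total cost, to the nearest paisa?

₹202.74

Peak energy = 0.12 kW × 2.5 h × 31 = 9.3 kWh
Off-peak energy = 0.12 kW × 5 h × 31 = 18.6 kWh
Cost = 9.3 × ₹8.2 + 18.6 × ₹6.8 = ₹76.26 + ₹126.48 = ₹202.74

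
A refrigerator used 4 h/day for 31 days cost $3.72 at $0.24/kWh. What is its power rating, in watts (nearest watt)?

Energy = $3.72 ÷ $0.24/kWh = 15.5 kWh
Runtime = 4 h/day × 31 days = 124 h
Power = 15.5 kWh ÷ 124 h = 0.125 kW = 125 W

125 W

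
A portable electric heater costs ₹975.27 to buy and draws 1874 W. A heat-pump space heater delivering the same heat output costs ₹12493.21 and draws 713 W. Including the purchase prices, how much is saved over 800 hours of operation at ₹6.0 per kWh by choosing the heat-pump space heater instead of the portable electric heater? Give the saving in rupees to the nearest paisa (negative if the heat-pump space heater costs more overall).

portable electric heater: ₹975.27 + (1874/1000) kW × 800 h × ₹6.0 = ₹975.27 + ₹8995.2 = ₹9970.47
heat-pump space heater: ₹12493.21 + (713/1000) kW × 800 h × ₹6.0 = ₹12493.21 + ₹3422.4 = ₹15915.61
Saving = ₹9970.47 − ₹15915.61 = −₹5945.14

-₹5945.14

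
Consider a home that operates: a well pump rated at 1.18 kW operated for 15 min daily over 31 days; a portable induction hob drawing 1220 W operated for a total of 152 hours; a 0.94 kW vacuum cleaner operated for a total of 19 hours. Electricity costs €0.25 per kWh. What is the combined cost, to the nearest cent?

€53.11

well pump: Runtime = 15 min × 31 = 465 min = 7.75 h
well pump: 1.18 kW × 7.75 h = 9.145 kWh
portable induction hob: 1.22 kW × 152 h = 185.44 kWh
vacuum cleaner: 0.94 kW × 19 h = 17.86 kWh
Total energy = 212.445 kWh
Cost = 212.445 × €0.25 = €53.11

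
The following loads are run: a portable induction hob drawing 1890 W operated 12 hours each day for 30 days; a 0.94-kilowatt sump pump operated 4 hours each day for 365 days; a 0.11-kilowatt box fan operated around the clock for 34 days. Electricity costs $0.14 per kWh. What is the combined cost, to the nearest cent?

portable induction hob: Runtime = 12 h/day × 30 days = 360 h
portable induction hob: 1.89 kW × 360 h = 680.4 kWh
sump pump: Runtime = 4 h/day × 365 days = 1460 h
sump pump: 0.94 kW × 1460 h = 1372.4 kWh
box fan: Runtime = 24 h × 34 = 816 h
box fan: 0.11 kW × 816 h = 89.76 kWh
Total energy = 2142.56 kWh
Cost = 2142.56 × $0.14 = $299.96

$299.96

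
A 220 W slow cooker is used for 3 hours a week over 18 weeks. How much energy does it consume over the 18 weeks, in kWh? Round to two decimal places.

Runtime = 3 h/week × 18 weeks = 54 h
Energy = 0.22 kW × 54 h = 11.88 kWh

11.88 kWh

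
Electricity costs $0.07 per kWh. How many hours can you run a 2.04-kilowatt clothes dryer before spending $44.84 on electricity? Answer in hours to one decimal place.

314.0 h

Energy available = $44.84 ÷ $0.07/kWh = 640.5714 kWh
Hours = 640.5714 kWh ÷ 2.04 kW = 314.0 h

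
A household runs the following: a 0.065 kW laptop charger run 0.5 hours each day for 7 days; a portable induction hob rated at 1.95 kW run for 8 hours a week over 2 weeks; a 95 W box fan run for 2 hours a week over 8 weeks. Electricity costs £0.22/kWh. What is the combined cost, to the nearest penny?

£7.25

laptop charger: Runtime = 0.5 h/day × 7 days = 3.5 h
laptop charger: 0.065 kW × 3.5 h = 0.2275 kWh
portable induction hob: Runtime = 8 h/week × 2 weeks = 16 h
portable induction hob: 1.95 kW × 16 h = 31.2 kWh
box fan: Runtime = 2 h/week × 8 weeks = 16 h
box fan: 0.095 kW × 16 h = 1.52 kWh
Total energy = 32.9475 kWh
Cost = 32.9475 × £0.22 = £7.25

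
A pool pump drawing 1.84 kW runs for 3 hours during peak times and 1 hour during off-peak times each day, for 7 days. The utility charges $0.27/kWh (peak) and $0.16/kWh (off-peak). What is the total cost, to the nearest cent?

Peak energy = 1.84 kW × 3 h × 7 = 38.64 kWh
Off-peak energy = 1.84 kW × 1 h × 7 = 12.88 kWh
Cost = 38.64 × $0.27 + 12.88 × $0.16 = $10.4328 + $2.0608 = $12.49

$12.49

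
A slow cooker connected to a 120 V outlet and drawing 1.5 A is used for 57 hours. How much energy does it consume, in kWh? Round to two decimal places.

Power = 1.5 A × 120 V = 180 W = 0.18 kW
Energy = 0.18 kW × 57 h = 10.26 kWh

10.26 kWh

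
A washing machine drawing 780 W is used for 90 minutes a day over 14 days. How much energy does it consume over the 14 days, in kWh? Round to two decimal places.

16.38 kWh

Runtime = 90 min × 14 = 1260 min = 21 h
Energy = 0.78 kW × 21 h = 16.38 kWh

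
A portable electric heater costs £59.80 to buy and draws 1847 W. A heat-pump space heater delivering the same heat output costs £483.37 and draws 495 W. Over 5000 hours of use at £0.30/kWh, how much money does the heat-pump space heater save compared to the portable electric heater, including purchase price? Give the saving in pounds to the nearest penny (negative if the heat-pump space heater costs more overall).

portable electric heater: £59.80 + (1847/1000) kW × 5000 h × £0.30 = £59.80 + £2770.5 = £2830.3
heat-pump space heater: £483.37 + (495/1000) kW × 5000 h × £0.30 = £483.37 + £742.5 = £1225.87
Saving = £2830.3 − £1225.87 = £1604.43

£1604.43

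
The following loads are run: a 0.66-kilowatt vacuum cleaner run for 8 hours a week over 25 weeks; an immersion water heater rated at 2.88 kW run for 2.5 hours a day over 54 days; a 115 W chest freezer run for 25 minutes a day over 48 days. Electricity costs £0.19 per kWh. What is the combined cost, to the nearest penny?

£99.39

vacuum cleaner: Runtime = 8 h/week × 25 weeks = 200 h
vacuum cleaner: 0.66 kW × 200 h = 132 kWh
immersion water heater: Runtime = 2.5 h/day × 54 days = 135 h
immersion water heater: 2.88 kW × 135 h = 388.8 kWh
chest freezer: Runtime = 25 min × 48 = 1200 min = 20 h
chest freezer: 0.115 kW × 20 h = 2.3 kWh
Total energy = 523.1 kWh
Cost = 523.1 × £0.19 = £99.39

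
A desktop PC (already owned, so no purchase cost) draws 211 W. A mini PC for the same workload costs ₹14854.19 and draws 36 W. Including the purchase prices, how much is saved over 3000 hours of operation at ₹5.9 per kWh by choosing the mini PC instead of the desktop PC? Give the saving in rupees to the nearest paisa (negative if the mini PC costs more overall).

desktop PC: ₹0.00 + (211/1000) kW × 3000 h × ₹5.9 = ₹0.00 + ₹3734.7 = ₹3734.7
mini PC: ₹14854.19 + (36/1000) kW × 3000 h × ₹5.9 = ₹14854.19 + ₹637.2 = ₹15491.39
Saving = ₹3734.7 − ₹15491.39 = −₹11756.69

-₹11756.69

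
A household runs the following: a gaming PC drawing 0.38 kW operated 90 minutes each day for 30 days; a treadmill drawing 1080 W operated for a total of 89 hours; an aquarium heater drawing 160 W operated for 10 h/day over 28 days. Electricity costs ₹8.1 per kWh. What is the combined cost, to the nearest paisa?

gaming PC: Runtime = 90 min × 30 = 2700 min = 45 h
gaming PC: 0.38 kW × 45 h = 17.1 kWh
treadmill: 1.08 kW × 89 h = 96.12 kWh
aquarium heater: Runtime = 10 h/day × 28 days = 280 h
aquarium heater: 0.16 kW × 280 h = 44.8 kWh
Total energy = 158.02 kWh
Cost = 158.02 × ₹8.1 = ₹1279.96

₹1279.96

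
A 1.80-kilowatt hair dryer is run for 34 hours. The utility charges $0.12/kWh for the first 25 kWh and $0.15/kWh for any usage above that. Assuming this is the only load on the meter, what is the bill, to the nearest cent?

Energy = 1.8 kW × 34 h = 61.2 kWh
Tier 1 (0–25 kWh): 25 × $0.12 = $3
Above 25 kWh: 36.2 × $0.15 = $5.43
Bill = $8.43

$8.43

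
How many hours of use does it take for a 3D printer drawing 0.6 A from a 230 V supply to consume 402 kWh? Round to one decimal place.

Power = 0.6 A × 230 V = 138 W = 0.138 kW
Hours = 402 kWh ÷ 0.138 kW = 2913.0 h

2913.0 h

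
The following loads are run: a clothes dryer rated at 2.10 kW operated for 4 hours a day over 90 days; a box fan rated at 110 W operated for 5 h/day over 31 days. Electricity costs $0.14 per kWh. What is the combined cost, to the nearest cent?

$108.23

clothes dryer: Runtime = 4 h/day × 90 days = 360 h
clothes dryer: 2.1 kW × 360 h = 756 kWh
box fan: Runtime = 5 h/day × 31 days = 155 h
box fan: 0.11 kW × 155 h = 17.05 kWh
Total energy = 773.05 kWh
Cost = 773.05 × $0.14 = $108.23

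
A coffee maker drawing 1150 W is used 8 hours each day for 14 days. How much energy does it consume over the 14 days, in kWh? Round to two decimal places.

128.80 kWh

Runtime = 8 h/day × 14 days = 112 h
Energy = 1.15 kW × 112 h = 128.8 kWh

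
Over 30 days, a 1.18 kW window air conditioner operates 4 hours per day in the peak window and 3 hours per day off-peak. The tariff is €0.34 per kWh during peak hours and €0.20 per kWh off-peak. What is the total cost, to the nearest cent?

Peak energy = 1.18 kW × 4 h × 30 = 141.6 kWh
Off-peak energy = 1.18 kW × 3 h × 30 = 106.2 kWh
Cost = 141.6 × €0.34 + 106.2 × €0.20 = €48.144 + €21.24 = €69.38

€69.38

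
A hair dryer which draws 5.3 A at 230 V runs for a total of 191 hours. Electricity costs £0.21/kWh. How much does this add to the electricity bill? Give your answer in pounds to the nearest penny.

Power = 5.3 A × 230 V = 1219 W = 1.219 kW
Energy = 1.219 kW × 191 h = 232.829 kWh
Cost = 232.829 kWh × £0.21/kWh = £48.89

£48.89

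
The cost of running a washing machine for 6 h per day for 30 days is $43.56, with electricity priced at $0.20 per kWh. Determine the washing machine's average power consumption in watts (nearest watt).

1210 W

Energy = $43.56 ÷ $0.20/kWh = 217.8 kWh
Runtime = 6 h/day × 30 days = 180 h
Power = 217.8 kWh ÷ 180 h = 1.21 kW = 1210 W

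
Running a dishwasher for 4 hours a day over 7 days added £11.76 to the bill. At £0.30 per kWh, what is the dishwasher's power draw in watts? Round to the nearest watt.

Energy = £11.76 ÷ £0.30/kWh = 39.2 kWh
Runtime = 4 h/day × 7 days = 28 h
Power = 39.2 kWh ÷ 28 h = 1.4 kW = 1400 W

1400 W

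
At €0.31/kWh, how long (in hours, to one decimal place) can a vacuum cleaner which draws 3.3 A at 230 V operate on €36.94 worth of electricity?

Power = 3.3 A × 230 V = 759 W = 0.759 kW
Energy available = €36.94 ÷ €0.31/kWh = 119.1613 kWh
Hours = 119.1613 kWh ÷ 0.759 kW = 157.0 h

157.0 h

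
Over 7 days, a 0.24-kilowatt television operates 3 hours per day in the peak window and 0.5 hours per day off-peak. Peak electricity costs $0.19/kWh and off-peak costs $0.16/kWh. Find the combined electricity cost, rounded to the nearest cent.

Peak energy = 0.24 kW × 3 h × 7 = 5.04 kWh
Off-peak energy = 0.24 kW × 0.5 h × 7 = 0.84 kWh
Cost = 5.04 × $0.19 + 0.84 × $0.16 = $0.9576 + $0.1344 = $1.09

$1.09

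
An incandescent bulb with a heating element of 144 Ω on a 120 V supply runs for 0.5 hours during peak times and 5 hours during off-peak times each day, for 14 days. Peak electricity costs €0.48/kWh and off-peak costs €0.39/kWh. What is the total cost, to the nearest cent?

Power = V²/R = 120²/144 = 100 W = 0.1 kW
Peak energy = 0.1 kW × 0.5 h × 14 = 0.7 kWh
Off-peak energy = 0.1 kW × 5 h × 14 = 7 kWh
Cost = 0.7 × €0.48 + 7 × €0.39 = €0.336 + €2.73 = €3.07

€3.07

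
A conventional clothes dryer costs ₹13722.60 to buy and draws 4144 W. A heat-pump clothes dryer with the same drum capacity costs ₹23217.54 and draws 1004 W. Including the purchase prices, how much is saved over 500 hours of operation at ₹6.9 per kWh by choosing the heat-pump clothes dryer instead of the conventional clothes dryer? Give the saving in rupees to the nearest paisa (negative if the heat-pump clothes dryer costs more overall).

₹1338.06

conventional clothes dryer: ₹13722.60 + (4144/1000) kW × 500 h × ₹6.9 = ₹13722.60 + ₹14296.8 = ₹28019.4
heat-pump clothes dryer: ₹23217.54 + (1004/1000) kW × 500 h × ₹6.9 = ₹23217.54 + ₹3463.8 = ₹26681.34
Saving = ₹28019.4 − ₹26681.34 = ₹1338.06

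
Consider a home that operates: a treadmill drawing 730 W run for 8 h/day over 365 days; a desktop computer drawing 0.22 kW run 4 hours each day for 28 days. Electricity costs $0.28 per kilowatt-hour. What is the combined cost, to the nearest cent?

treadmill: Runtime = 8 h/day × 365 days = 2920 h
treadmill: 0.73 kW × 2920 h = 2131.6 kWh
desktop computer: Runtime = 4 h/day × 28 days = 112 h
desktop computer: 0.22 kW × 112 h = 24.64 kWh
Total energy = 2156.24 kWh
Cost = 2156.24 × $0.28 = $603.75

$603.75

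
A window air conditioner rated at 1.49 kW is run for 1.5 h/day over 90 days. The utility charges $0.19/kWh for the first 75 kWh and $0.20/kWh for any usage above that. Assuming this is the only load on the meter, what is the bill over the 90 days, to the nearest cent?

Runtime = 1.5 h/day × 90 days = 135 h
Energy = 1.49 kW × 135 h = 201.15 kWh
Tier 1 (0–75 kWh): 75 × $0.19 = $14.25
Above 75 kWh: 126.15 × $0.20 = $25.23
Bill = $39.48

$39.48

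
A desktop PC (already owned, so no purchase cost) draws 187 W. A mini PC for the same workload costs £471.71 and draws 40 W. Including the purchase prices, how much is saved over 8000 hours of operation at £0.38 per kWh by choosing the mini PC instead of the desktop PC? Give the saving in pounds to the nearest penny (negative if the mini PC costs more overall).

desktop PC: £0.00 + (187/1000) kW × 8000 h × £0.38 = £0.00 + £568.48 = £568.48
mini PC: £471.71 + (40/1000) kW × 8000 h × £0.38 = £471.71 + £121.6 = £593.31
Saving = £568.48 − £593.31 = −£24.83

-£24.83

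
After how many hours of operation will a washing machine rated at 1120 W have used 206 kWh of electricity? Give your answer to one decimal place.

183.9 h

Hours = 206 kWh ÷ 1.12 kW = 183.9 h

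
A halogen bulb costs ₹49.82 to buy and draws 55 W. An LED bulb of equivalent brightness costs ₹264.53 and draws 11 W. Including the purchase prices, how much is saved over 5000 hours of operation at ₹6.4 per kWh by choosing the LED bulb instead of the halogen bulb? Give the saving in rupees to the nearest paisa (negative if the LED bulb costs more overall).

₹1193.29

halogen bulb: ₹49.82 + (55/1000) kW × 5000 h × ₹6.4 = ₹49.82 + ₹1760 = ₹1809.82
LED bulb: ₹264.53 + (11/1000) kW × 5000 h × ₹6.4 = ₹264.53 + ₹352 = ₹616.53
Saving = ₹1809.82 − ₹616.53 = ₹1193.29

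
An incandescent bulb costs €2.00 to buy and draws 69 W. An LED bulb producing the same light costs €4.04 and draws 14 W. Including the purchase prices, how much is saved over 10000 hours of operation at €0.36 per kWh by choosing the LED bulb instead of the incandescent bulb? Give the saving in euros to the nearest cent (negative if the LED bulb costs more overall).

€195.96

incandescent bulb: €2.00 + (69/1000) kW × 10000 h × €0.36 = €2.00 + €248.4 = €250.4
LED bulb: €4.04 + (14/1000) kW × 10000 h × €0.36 = €4.04 + €50.4 = €54.44
Saving = €250.4 − €54.44 = €195.96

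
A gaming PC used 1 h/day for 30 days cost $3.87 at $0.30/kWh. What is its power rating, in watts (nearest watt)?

Energy = $3.87 ÷ $0.30/kWh = 12.9 kWh
Runtime = 1 h/day × 30 days = 30 h
Power = 12.9 kWh ÷ 30 h = 0.43 kW = 430 W

430 W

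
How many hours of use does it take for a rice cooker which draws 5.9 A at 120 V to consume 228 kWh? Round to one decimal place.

322.0 h

Power = 5.9 A × 120 V = 708 W = 0.708 kW
Hours = 228 kWh ÷ 0.708 kW = 322.0 h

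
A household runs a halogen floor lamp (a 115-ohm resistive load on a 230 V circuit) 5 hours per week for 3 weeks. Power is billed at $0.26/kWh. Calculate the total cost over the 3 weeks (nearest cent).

Power = V²/R = 230²/115 = 460 W = 0.46 kW
Runtime = 5 h/week × 3 weeks = 15 h
Energy = 0.46 kW × 15 h = 6.9 kWh
Cost = 6.9 kWh × $0.26/kWh = $1.79

$1.79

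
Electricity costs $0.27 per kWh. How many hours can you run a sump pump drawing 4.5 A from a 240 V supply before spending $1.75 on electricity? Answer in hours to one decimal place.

Power = 4.5 A × 240 V = 1080 W = 1.08 kW
Energy available = $1.75 ÷ $0.27/kWh = 6.4815 kWh
Hours = 6.4815 kWh ÷ 1.08 kW = 6.0 h

6.0 h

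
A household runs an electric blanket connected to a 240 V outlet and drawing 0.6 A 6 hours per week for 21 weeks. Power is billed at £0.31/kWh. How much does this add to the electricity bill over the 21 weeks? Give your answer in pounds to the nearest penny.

Power = 0.6 A × 240 V = 144 W = 0.144 kW
Runtime = 6 h/week × 21 weeks = 126 h
Energy = 0.144 kW × 126 h = 18.144 kWh
Cost = 18.144 kWh × £0.31/kWh = £5.62

£5.62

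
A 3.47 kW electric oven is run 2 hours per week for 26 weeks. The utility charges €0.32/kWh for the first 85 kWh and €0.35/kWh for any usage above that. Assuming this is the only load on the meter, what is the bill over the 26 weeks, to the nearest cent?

Runtime = 2 h/week × 26 weeks = 52 h
Energy = 3.47 kW × 52 h = 180.44 kWh
Tier 1 (0–85 kWh): 85 × €0.32 = €27.2
Above 85 kWh: 95.44 × €0.35 = €33.404
Bill = €60.60

€60.60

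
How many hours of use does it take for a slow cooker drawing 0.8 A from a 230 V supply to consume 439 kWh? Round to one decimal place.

2385.9 h

Power = 0.8 A × 230 V = 184 W = 0.184 kW
Hours = 439 kWh ÷ 0.184 kW = 2385.9 h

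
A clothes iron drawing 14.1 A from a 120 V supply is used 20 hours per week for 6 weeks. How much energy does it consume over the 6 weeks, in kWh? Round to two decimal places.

Power = 14.1 A × 120 V = 1692 W = 1.692 kW
Runtime = 20 h/week × 6 weeks = 120 h
Energy = 1.692 kW × 120 h = 203.04 kWh

203.04 kWh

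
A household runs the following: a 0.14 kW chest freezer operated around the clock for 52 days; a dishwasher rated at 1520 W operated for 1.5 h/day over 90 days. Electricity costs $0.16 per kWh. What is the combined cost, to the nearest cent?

chest freezer: Runtime = 24 h × 52 = 1248 h
chest freezer: 0.14 kW × 1248 h = 174.72 kWh
dishwasher: Runtime = 1.5 h/day × 90 days = 135 h
dishwasher: 1.52 kW × 135 h = 205.2 kWh
Total energy = 379.92 kWh
Cost = 379.92 × $0.16 = $60.79

$60.79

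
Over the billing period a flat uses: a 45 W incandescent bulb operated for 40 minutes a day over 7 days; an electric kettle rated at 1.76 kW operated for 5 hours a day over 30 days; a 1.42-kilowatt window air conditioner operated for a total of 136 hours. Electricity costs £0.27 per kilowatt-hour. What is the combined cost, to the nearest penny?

incandescent bulb: Runtime = 40 min × 7 = 280 min = 4.666666… h
incandescent bulb: 0.045 kW × 4.666666… h = 0.21 kWh
electric kettle: Runtime = 5 h/day × 30 days = 150 h
electric kettle: 1.76 kW × 150 h = 264 kWh
window air conditioner: 1.42 kW × 136 h = 193.12 kWh
Total energy = 457.33 kWh
Cost = 457.33 × £0.27 = £123.48

£123.48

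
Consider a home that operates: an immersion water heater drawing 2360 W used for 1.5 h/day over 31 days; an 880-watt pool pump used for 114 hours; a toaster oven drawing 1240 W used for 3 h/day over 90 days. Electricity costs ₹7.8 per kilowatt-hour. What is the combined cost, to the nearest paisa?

immersion water heater: Runtime = 1.5 h/day × 31 days = 46.5 h
immersion water heater: 2.36 kW × 46.5 h = 109.74 kWh
pool pump: 0.88 kW × 114 h = 100.32 kWh
toaster oven: Runtime = 3 h/day × 90 days = 270 h
toaster oven: 1.24 kW × 270 h = 334.8 kWh
Total energy = 544.86 kWh
Cost = 544.86 × ₹7.8 = ₹4249.91

₹4249.91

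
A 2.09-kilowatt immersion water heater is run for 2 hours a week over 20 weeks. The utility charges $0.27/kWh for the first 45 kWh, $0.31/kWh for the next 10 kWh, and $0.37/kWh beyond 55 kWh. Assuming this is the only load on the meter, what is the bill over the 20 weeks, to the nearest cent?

Runtime = 2 h/week × 20 weeks = 40 h
Energy = 2.09 kW × 40 h = 83.6 kWh
Tier 1 (0–45 kWh): 45 × $0.27 = $12.15
Tier 2 (45–55 kWh): 10 × $0.31 = $3.1
Above 55 kWh: 28.6 × $0.37 = $10.582
Bill = $25.83

$25.83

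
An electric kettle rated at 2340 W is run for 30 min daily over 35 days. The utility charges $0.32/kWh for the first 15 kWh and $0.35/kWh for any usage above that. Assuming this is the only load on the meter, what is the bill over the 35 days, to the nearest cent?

Runtime = 30 min × 35 = 1050 min = 17.5 h
Energy = 2.34 kW × 17.5 h = 40.95 kWh
Tier 1 (0–15 kWh): 15 × $0.32 = $4.8
Above 15 kWh: 25.95 × $0.35 = $9.0825
Bill = $13.88

$13.88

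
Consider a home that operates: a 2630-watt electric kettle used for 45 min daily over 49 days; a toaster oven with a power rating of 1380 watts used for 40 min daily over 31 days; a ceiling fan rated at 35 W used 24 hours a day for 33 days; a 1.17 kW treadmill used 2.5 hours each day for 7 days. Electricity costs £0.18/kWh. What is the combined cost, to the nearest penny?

electric kettle: Runtime = 45 min × 49 = 2205 min = 36.75 h
electric kettle: 2.63 kW × 36.75 h = 96.6525 kWh
toaster oven: Runtime = 40 min × 31 = 1240 min = 20.666666… h
toaster oven: 1.38 kW × 20.666666… h = 28.52 kWh
ceiling fan: Runtime = 24 h × 33 = 792 h
ceiling fan: 0.035 kW × 792 h = 27.72 kWh
treadmill: Runtime = 2.5 h/day × 7 days = 17.5 h
treadmill: 1.17 kW × 17.5 h = 20.475 kWh
Total energy = 173.3675 kWh
Cost = 173.3675 × £0.18 = £31.21

£31.21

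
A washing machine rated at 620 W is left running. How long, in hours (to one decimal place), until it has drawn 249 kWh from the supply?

401.6 h

Hours = 249 kWh ÷ 0.62 kW = 401.6 h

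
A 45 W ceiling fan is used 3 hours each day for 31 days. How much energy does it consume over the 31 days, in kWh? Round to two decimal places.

4.19 kWh

Runtime = 3 h/day × 31 days = 93 h
Energy = 0.045 kW × 93 h = 4.185 kWh ≈ 4.19 kWh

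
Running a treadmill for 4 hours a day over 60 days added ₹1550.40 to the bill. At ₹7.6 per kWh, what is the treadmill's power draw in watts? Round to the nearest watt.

850 W

Energy = ₹1550.40 ÷ ₹7.6/kWh = 204 kWh
Runtime = 4 h/day × 60 days = 240 h
Power = 204 kWh ÷ 240 h = 0.85 kW = 850 W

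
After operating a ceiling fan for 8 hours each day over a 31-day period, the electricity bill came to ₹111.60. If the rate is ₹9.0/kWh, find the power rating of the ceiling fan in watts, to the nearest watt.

50 W

Energy = ₹111.60 ÷ ₹9.0/kWh = 12.4 kWh
Runtime = 8 h/day × 31 days = 248 h
Power = 12.4 kWh ÷ 248 h = 0.05 kW = 50 W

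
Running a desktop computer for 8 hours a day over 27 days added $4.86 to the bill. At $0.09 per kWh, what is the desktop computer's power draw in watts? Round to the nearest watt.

Energy = $4.86 ÷ $0.09/kWh = 54 kWh
Runtime = 8 h/day × 27 days = 216 h
Power = 54 kWh ÷ 216 h = 0.25 kW = 250 W

250 W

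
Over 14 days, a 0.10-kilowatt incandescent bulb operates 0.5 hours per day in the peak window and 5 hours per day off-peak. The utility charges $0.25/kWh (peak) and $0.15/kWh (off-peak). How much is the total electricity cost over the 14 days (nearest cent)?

Peak energy = 0.1 kW × 0.5 h × 14 = 0.7 kWh
Off-peak energy = 0.1 kW × 5 h × 14 = 7 kWh
Cost = 0.7 × $0.25 + 7 × $0.15 = $0.175 + $1.05 = $1.23

$1.23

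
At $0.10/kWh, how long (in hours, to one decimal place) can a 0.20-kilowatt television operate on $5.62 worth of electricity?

Energy available = $5.62 ÷ $0.10/kWh = 56.2 kWh
Hours = 56.2 kWh ÷ 0.2 kW = 281.0 h

281.0 h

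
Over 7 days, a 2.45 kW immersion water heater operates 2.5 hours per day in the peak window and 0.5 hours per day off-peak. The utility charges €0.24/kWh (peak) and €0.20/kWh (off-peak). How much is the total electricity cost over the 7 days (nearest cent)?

Peak energy = 2.45 kW × 2.5 h × 7 = 42.875 kWh
Off-peak energy = 2.45 kW × 0.5 h × 7 = 8.575 kWh
Cost = 42.875 × €0.24 + 8.575 × €0.20 = €10.29 + €1.715 = €12.01

€12.01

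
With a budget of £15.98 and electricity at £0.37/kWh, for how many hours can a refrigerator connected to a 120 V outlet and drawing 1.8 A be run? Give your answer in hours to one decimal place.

Power = 1.8 A × 120 V = 216 W = 0.216 kW
Energy available = £15.98 ÷ £0.37/kWh = 43.1892 kWh
Hours = 43.1892 kWh ÷ 0.216 kW = 199.9 h

199.9 h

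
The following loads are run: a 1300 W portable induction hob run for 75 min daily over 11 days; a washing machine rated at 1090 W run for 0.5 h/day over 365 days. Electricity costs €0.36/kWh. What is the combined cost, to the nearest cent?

€78.05

portable induction hob: Runtime = 75 min × 11 = 825 min = 13.75 h
portable induction hob: 1.3 kW × 13.75 h = 17.875 kWh
washing machine: Runtime = 0.5 h/day × 365 days = 182.5 h
washing machine: 1.09 kW × 182.5 h = 198.925 kWh
Total energy = 216.8 kWh
Cost = 216.8 × €0.36 = €78.05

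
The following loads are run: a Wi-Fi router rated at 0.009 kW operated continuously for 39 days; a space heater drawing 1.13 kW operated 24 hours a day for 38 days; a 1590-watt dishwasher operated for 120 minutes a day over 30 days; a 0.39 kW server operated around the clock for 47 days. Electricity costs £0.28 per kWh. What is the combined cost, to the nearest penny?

Wi-Fi router: Runtime = 24 h × 39 = 936 h
Wi-Fi router: 0.009 kW × 936 h = 8.424 kWh
space heater: Runtime = 24 h × 38 = 912 h
space heater: 1.13 kW × 912 h = 1030.56 kWh
dishwasher: Runtime = 120 min × 30 = 3600 min = 60 h
dishwasher: 1.59 kW × 60 h = 95.4 kWh
server: Runtime = 24 h × 47 = 1128 h
server: 0.39 kW × 1128 h = 439.92 kWh
Total energy = 1574.304 kWh
Cost = 1574.304 × £0.28 = £440.81

£440.81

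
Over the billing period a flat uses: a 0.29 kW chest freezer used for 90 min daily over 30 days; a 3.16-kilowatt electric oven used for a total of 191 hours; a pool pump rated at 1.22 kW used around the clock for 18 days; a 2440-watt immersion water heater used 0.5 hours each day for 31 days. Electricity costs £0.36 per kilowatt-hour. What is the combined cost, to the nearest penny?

£425.33

chest freezer: Runtime = 90 min × 30 = 2700 min = 45 h
chest freezer: 0.29 kW × 45 h = 13.05 kWh
electric oven: 3.16 kW × 191 h = 603.56 kWh
pool pump: Runtime = 24 h × 18 = 432 h
pool pump: 1.22 kW × 432 h = 527.04 kWh
immersion water heater: Runtime = 0.5 h/day × 31 days = 15.5 h
immersion water heater: 2.44 kW × 15.5 h = 37.82 kWh
Total energy = 1181.47 kWh
Cost = 1181.47 × £0.36 = £425.33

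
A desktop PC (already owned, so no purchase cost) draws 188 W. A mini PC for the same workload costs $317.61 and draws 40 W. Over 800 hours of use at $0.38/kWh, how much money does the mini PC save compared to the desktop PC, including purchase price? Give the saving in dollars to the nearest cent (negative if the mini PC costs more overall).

-$272.62

desktop PC: $0.00 + (188/1000) kW × 800 h × $0.38 = $0.00 + $57.152 = $57.152
mini PC: $317.61 + (40/1000) kW × 800 h × $0.38 = $317.61 + $12.16 = $329.77
Saving = $57.152 − $329.77 = −$272.618 → -$272.62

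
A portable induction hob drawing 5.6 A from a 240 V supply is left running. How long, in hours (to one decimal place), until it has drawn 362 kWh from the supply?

Power = 5.6 A × 240 V = 1344 W = 1.344 kW
Hours = 362 kWh ÷ 1.344 kW = 269.3 h

269.3 h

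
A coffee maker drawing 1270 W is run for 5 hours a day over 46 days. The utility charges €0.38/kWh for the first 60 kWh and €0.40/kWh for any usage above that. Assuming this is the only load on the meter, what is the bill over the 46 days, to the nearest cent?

€115.64

Runtime = 5 h/day × 46 days = 230 h
Energy = 1.27 kW × 230 h = 292.1 kWh
Tier 1 (0–60 kWh): 60 × €0.38 = €22.8
Above 60 kWh: 232.1 × €0.40 = €92.84
Bill = €115.64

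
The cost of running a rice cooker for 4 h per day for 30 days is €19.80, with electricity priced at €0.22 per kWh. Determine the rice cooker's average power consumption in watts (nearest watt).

Energy = €19.80 ÷ €0.22/kWh = 90 kWh
Runtime = 4 h/day × 30 days = 120 h
Power = 90 kWh ÷ 120 h = 0.75 kW = 750 W

750 W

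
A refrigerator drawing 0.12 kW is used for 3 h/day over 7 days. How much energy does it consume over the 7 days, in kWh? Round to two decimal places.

2.52 kWh

Runtime = 3 h/day × 7 days = 21 h
Energy = 0.12 kW × 21 h = 2.52 kWh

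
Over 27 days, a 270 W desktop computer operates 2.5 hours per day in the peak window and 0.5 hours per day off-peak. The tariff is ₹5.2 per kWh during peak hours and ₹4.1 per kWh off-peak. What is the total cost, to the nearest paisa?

₹109.71

Peak energy = 0.27 kW × 2.5 h × 27 = 18.225 kWh
Off-peak energy = 0.27 kW × 0.5 h × 27 = 3.645 kWh
Cost = 18.225 × ₹5.2 + 3.645 × ₹4.1 = ₹94.77 + ₹14.9445 = ₹109.71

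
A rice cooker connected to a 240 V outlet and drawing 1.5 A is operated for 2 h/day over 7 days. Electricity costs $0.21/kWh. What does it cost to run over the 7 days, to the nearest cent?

Power = 1.5 A × 240 V = 360 W = 0.36 kW
Runtime = 2 h/day × 7 days = 14 h
Energy = 0.36 kW × 14 h = 5.04 kWh
Cost = 5.04 kWh × $0.21/kWh = $1.06

$1.06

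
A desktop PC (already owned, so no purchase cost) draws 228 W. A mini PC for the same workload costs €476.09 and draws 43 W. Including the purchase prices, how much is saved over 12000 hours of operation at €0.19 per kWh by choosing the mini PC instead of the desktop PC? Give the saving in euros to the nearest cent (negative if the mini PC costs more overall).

-€54.29

desktop PC: €0.00 + (228/1000) kW × 12000 h × €0.19 = €0.00 + €519.84 = €519.84
mini PC: €476.09 + (43/1000) kW × 12000 h × €0.19 = €476.09 + €98.04 = €574.13
Saving = €519.84 − €574.13 = −€54.29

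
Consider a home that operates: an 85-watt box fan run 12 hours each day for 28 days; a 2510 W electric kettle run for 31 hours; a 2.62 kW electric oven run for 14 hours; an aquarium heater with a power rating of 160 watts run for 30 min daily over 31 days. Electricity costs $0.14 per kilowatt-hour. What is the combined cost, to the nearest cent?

$20.37

box fan: Runtime = 12 h/day × 28 days = 336 h
box fan: 0.085 kW × 336 h = 28.56 kWh
electric kettle: 2.51 kW × 31 h = 77.81 kWh
electric oven: 2.62 kW × 14 h = 36.68 kWh
aquarium heater: Runtime = 30 min × 31 = 930 min = 15.5 h
aquarium heater: 0.16 kW × 15.5 h = 2.48 kWh
Total energy = 145.53 kWh
Cost = 145.53 × $0.14 = $20.37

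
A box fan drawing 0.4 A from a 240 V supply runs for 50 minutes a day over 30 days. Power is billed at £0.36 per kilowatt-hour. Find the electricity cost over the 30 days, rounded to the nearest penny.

£0.86

Power = 0.4 A × 240 V = 96 W = 0.096 kW
Runtime = 50 min × 30 = 1500 min = 25 h
Energy = 0.096 kW × 25 h = 2.4 kWh
Cost = 2.4 kWh × £0.36/kWh = £0.86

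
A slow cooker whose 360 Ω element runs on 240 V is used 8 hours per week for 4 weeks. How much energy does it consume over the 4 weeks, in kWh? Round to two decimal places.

5.12 kWh

Power = V²/R = 240²/360 = 160 W = 0.16 kW
Runtime = 8 h/week × 4 weeks = 32 h
Energy = 0.16 kW × 32 h = 5.12 kWh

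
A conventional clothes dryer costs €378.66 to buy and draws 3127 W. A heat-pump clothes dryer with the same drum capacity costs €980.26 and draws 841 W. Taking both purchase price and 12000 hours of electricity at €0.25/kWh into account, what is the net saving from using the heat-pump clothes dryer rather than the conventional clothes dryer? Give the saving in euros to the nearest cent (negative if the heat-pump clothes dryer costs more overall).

€6256.40

conventional clothes dryer: €378.66 + (3127/1000) kW × 12000 h × €0.25 = €378.66 + €9381 = €9759.66
heat-pump clothes dryer: €980.26 + (841/1000) kW × 12000 h × €0.25 = €980.26 + €2523 = €3503.26
Saving = €9759.66 − €3503.26 = €6256.4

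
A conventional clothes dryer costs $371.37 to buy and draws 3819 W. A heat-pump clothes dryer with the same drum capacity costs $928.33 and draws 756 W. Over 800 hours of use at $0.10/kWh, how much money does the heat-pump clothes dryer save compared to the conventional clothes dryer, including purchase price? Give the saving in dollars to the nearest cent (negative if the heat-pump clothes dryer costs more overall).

conventional clothes dryer: $371.37 + (3819/1000) kW × 800 h × $0.10 = $371.37 + $305.52 = $676.89
heat-pump clothes dryer: $928.33 + (756/1000) kW × 800 h × $0.10 = $928.33 + $60.48 = $988.81
Saving = $676.89 − $988.81 = −$311.92

-$311.92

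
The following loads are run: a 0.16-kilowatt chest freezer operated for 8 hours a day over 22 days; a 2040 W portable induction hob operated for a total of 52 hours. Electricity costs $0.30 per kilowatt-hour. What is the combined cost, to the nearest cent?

$40.27

chest freezer: Runtime = 8 h/day × 22 days = 176 h
chest freezer: 0.16 kW × 176 h = 28.16 kWh
portable induction hob: 2.04 kW × 52 h = 106.08 kWh
Total energy = 134.24 kWh
Cost = 134.24 × $0.30 = $40.27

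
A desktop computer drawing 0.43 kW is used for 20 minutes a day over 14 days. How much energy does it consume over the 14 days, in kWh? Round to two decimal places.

Runtime = 20 min × 14 = 280 min = 4.666666… h
Energy = 0.43 kW × 4.666666… h = 2.006666… kWh ≈ 2.01 kWh

2.01 kWh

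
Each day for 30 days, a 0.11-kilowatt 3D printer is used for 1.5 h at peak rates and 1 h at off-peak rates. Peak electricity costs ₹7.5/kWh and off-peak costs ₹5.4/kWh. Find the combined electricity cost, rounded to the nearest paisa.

₹54.95

Peak energy = 0.11 kW × 1.5 h × 30 = 4.95 kWh
Off-peak energy = 0.11 kW × 1 h × 30 = 3.3 kWh
Cost = 4.95 × ₹7.5 + 3.3 × ₹5.4 = ₹37.125 + ₹17.82 = ₹54.95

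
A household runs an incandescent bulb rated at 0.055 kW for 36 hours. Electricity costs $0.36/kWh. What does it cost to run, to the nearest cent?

Energy = 0.055 kW × 36 h = 1.98 kWh
Cost = 1.98 kWh × $0.36/kWh = $0.71

$0.71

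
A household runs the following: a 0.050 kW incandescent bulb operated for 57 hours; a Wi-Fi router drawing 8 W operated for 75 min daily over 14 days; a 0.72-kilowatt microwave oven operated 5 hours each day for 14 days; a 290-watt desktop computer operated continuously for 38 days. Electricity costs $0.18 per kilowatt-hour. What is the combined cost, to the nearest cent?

$57.22

incandescent bulb: 0.05 kW × 57 h = 2.85 kWh
Wi-Fi router: Runtime = 75 min × 14 = 1050 min = 17.5 h
Wi-Fi router: 0.008 kW × 17.5 h = 0.14 kWh
microwave oven: Runtime = 5 h/day × 14 days = 70 h
microwave oven: 0.72 kW × 70 h = 50.4 kWh
desktop computer: Runtime = 24 h × 38 = 912 h
desktop computer: 0.29 kW × 912 h = 264.48 kWh
Total energy = 317.87 kWh
Cost = 317.87 × $0.18 = $57.22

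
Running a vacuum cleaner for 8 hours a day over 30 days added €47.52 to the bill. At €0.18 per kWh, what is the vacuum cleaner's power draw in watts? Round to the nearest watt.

1100 W

Energy = €47.52 ÷ €0.18/kWh = 264 kWh
Runtime = 8 h/day × 30 days = 240 h
Power = 264 kWh ÷ 240 h = 1.1 kW = 1100 W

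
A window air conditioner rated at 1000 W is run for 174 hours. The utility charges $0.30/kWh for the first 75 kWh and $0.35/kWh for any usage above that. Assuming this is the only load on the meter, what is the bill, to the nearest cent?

Energy = 1 kW × 174 h = 174 kWh
Tier 1 (0–75 kWh): 75 × $0.30 = $22.5
Above 75 kWh: 99 × $0.35 = $34.65
Bill = $57.15

$57.15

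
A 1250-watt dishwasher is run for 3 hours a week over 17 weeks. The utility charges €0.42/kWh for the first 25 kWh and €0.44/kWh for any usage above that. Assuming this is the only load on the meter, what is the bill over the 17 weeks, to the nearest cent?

Runtime = 3 h/week × 17 weeks = 51 h
Energy = 1.25 kW × 51 h = 63.75 kWh
Tier 1 (0–25 kWh): 25 × €0.42 = €10.5
Above 25 kWh: 38.75 × €0.44 = €17.05
Bill = €27.55

€27.55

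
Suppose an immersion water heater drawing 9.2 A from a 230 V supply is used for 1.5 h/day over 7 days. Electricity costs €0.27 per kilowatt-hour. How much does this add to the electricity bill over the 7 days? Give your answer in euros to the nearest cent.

Power = 9.2 A × 230 V = 2116 W = 2.116 kW
Runtime = 1.5 h/day × 7 days = 10.5 h
Energy = 2.116 kW × 10.5 h = 22.218 kWh
Cost = 22.218 kWh × €0.27/kWh = €6.00

€6.00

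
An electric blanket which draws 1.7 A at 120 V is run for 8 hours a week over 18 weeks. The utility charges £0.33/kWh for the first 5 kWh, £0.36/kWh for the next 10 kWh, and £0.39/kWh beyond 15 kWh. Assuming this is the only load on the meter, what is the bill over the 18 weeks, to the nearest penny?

Power = 1.7 A × 120 V = 204 W = 0.204 kW
Runtime = 8 h/week × 18 weeks = 144 h
Energy = 0.204 kW × 144 h = 29.376 kWh
Tier 1 (0–5 kWh): 5 × £0.33 = £1.65
Tier 2 (5–15 kWh): 10 × £0.36 = £3.6
Above 15 kWh: 14.376 × £0.39 = £5.60664
Bill = £10.86

£10.86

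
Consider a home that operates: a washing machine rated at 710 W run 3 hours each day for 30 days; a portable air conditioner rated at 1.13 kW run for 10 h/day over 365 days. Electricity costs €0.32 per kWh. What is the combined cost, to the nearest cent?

washing machine: Runtime = 3 h/day × 30 days = 90 h
washing machine: 0.71 kW × 90 h = 63.9 kWh
portable air conditioner: Runtime = 10 h/day × 365 days = 3650 h
portable air conditioner: 1.13 kW × 3650 h = 4124.5 kWh
Total energy = 4188.4 kWh
Cost = 4188.4 × €0.32 = €1340.29

€1340.29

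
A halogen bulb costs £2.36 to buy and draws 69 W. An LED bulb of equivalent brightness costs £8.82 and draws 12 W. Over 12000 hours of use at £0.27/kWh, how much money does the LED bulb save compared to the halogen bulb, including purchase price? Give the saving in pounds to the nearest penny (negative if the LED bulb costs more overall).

£178.22

halogen bulb: £2.36 + (69/1000) kW × 12000 h × £0.27 = £2.36 + £223.56 = £225.92
LED bulb: £8.82 + (12/1000) kW × 12000 h × £0.27 = £8.82 + £38.88 = £47.7
Saving = £225.92 − £47.7 = £178.22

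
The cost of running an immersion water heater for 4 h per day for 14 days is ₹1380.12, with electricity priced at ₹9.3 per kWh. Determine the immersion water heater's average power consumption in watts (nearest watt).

2650 W

Energy = ₹1380.12 ÷ ₹9.3/kWh = 148.4 kWh
Runtime = 4 h/day × 14 days = 56 h
Power = 148.4 kWh ÷ 56 h = 2.65 kW = 2650 W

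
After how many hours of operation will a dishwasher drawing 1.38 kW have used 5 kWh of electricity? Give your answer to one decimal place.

Hours = 5 kWh ÷ 1.38 kW = 3.6 h

3.6 h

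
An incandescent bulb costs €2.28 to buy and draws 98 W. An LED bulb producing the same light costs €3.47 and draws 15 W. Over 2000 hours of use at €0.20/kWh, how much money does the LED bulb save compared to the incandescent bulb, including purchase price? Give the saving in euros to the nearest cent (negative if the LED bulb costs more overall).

incandescent bulb: €2.28 + (98/1000) kW × 2000 h × €0.20 = €2.28 + €39.2 = €41.48
LED bulb: €3.47 + (15/1000) kW × 2000 h × €0.20 = €3.47 + €6 = €9.47
Saving = €41.48 − €9.47 = €32.01

€32.01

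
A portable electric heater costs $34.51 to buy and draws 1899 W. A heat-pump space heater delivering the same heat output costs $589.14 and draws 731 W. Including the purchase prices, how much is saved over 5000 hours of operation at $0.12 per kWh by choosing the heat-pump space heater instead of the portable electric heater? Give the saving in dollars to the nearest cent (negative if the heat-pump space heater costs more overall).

portable electric heater: $34.51 + (1899/1000) kW × 5000 h × $0.12 = $34.51 + $1139.4 = $1173.91
heat-pump space heater: $589.14 + (731/1000) kW × 5000 h × $0.12 = $589.14 + $438.6 = $1027.74
Saving = $1173.91 − $1027.74 = $146.17

$146.17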